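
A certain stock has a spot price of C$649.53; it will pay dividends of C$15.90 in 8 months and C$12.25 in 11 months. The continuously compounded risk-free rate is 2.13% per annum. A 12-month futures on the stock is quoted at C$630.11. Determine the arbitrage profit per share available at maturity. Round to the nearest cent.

C$5.12 per share

PV(dividends) I = 15.90·e^(−0.0213·8/12) + 12.25·e^(−0.0213·11/12) = 27.6890
Fair futures F* = (S − I)·e^(rT) = (649.53 − 27.6890)·e^0.021300 = 621.8410 × 1.021528 = 635.2280
Market C$630.11 < fair 635.2280: forward underpriced → reverse cash-and-carry (short the stock, invest proceeds at r, pay the dividends, go long the forward).
Profit at T = |F_mkt − F*| = |630.11 − 635.2280| = C$5.12 per share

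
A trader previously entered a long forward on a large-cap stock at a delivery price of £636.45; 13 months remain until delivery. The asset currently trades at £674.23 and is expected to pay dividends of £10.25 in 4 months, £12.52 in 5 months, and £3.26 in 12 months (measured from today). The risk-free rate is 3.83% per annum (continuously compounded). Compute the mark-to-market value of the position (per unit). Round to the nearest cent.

£38.07

PV(remaining dividends) I = 10.25·e^(−0.0383·4/12) + 12.52·e^(−0.0383·5/12) + 3.26·e^(−0.0383·12/12) = 25.5793
Current forward F = (S − I)·e^(rT) = (674.23 − 25.5793)·e^(0.0383·13/12) = 648.6507 × 1.042364 = 676.1301
Value (long) = (F − K)·e^(−rT) = (676.1301 − 636.45) × 0.959357 = 38.0674
Value = £38.07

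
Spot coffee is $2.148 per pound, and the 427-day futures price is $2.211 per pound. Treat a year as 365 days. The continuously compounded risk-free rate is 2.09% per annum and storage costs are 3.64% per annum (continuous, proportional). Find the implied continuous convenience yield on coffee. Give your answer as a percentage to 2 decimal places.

F = S·e^((r+u−y)T) ⇒ (r+u−y) = ln(F/S)/T
ln(2.211/2.148) = 0.028908; /T ⇒ 0.024711
y = r + u − ln(F/S)/T = 0.0209 + 0.0364 − 0.024711 = 0.032589
y = 3.26%

3.26%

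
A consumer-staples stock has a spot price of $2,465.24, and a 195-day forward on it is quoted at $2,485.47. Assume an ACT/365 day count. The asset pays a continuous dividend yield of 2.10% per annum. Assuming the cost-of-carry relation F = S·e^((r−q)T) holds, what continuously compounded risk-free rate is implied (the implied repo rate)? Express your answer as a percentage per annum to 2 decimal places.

From F = S·e^((r−q)T): (r − q) = ln(F/S)/T
ln(2485.47/2465.24) = ln(1.008206) = 0.008173
(r − q) = 0.008173 / (195/365) = 0.015298
r = ln(F/S)/T + q = 0.015298 + 0.0210 = 0.036298
r = 3.63%

3.63%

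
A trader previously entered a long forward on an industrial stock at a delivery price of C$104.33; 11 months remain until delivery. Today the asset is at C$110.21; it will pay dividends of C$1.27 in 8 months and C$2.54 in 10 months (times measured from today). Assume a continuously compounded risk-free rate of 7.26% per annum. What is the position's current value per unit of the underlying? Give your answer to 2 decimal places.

C$9.00

PV(remaining dividends) I = 1.27·e^(−0.0726·8/12) + 2.54·e^(−0.0726·10/12) = 3.6009
Current forward F = (S − I)·e^(rT) = (110.21 − 3.6009)·e^(0.0726·11/12) = 106.6091 × 1.068814 = 113.9453
Value (long) = (F − K)·e^(−rT) = (113.9453 − 104.33) × 0.935616 = 8.9962
Value = C$9.00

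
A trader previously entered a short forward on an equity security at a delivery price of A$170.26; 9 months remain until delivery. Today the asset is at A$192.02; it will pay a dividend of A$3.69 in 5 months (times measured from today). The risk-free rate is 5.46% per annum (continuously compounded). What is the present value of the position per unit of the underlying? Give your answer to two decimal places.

-A$24.98

PV(remaining dividends) I = 3.69·e^(−0.0546·5/12) = 3.6070
Current forward F = (S − I)·e^(rT) = (192.02 − 3.6070)·e^(0.0546·9/12) = 188.4130 × 1.041800 = 196.2887
Value (long) = (F − K)·e^(−rT) = (196.2887 − 170.26) × 0.959877 = 24.9844
Short position value = −(long value) = -A$24.98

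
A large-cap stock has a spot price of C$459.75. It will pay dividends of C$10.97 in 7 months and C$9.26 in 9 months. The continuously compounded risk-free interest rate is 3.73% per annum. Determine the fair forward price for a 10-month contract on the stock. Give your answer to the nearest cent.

C$453.90

PV(dividends) I = 10.97·e^(−0.0373·7/12) + 9.26·e^(−0.0373·9/12)
I = 10.7339 + 9.0045 = 19.7384
F = (S − I)·e^(rT) = (459.75 − 19.7384) · e^(0.0373·10/12)
= 440.0116 · e^0.031083 = 440.0116 × 1.031571 = C$453.90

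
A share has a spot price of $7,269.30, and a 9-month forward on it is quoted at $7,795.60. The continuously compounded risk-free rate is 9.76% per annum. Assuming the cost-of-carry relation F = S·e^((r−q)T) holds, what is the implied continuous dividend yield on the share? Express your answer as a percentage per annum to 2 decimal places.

0.44%

From F = S·e^((r−q)T): (r − q) = ln(F/S)/T
ln(7795.60/7269.30) = ln(1.072400) = 0.069899
(r − q) = 0.069899 / (9/12) = 0.093199
q = r − ln(F/S)/T = 0.0976 − 0.093199 = 0.004401
q = 0.44%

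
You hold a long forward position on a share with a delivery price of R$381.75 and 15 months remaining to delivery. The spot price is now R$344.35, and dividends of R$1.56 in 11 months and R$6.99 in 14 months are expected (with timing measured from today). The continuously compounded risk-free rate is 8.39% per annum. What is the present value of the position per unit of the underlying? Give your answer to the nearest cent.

PV(remaining dividends) I = 1.56·e^(−0.0839·11/12) + 6.99·e^(−0.0839·14/12) = 7.7827
Current forward F = (S − I)·e^(rT) = (344.35 − 7.7827)·e^(0.0839·15/12) = 336.5673 × 1.110572 = 373.7822
Value (long) = (F − K)·e^(−rT) = (373.7822 − 381.75) × 0.900437 = -7.1745
Value = -R$7.17

-R$7.17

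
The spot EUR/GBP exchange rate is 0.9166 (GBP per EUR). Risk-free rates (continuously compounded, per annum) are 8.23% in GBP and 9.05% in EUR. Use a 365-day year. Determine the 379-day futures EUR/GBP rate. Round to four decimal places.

F = S·e^((r_GBP − r_EUR)T) = 0.9166 · e^((0.0823 − 0.0905) × 379/365)
= 0.9166 · e^-0.008515 = 0.9166 × 0.991521
F = 0.9088 GBP per EUR

0.9088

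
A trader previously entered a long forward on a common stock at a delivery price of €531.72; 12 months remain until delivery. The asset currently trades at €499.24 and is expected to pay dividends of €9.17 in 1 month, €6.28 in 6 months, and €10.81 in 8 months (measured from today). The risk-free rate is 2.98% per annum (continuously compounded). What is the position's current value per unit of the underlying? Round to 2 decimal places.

-€42.80

PV(remaining dividends) I = 9.17·e^(−0.0298·1/12) + 6.28·e^(−0.0298·6/12) + 10.81·e^(−0.0298·8/12) = 25.9317
Current forward F = (S − I)·e^(rT) = (499.24 − 25.9317)·e^(0.0298·12/12) = 473.3083 × 1.030248 = 487.6249
Value (long) = (F − K)·e^(−rT) = (487.6249 − 531.72) × 0.970640 = -42.8005
Value = -€42.80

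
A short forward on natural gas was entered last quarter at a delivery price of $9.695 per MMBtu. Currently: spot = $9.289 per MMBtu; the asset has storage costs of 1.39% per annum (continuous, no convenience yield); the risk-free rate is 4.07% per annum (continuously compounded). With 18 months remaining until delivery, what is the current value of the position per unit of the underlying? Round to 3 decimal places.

Current fair forward for the remaining 18 months: F = S·e^((r + u)·T), (r + u) = 0.0407 + 0.0139 = 0.0546
F = 9.289 · e^(0.0546 × 18/12) = 9.289 × 1.085347 = 10.0818
Value of long forward = (F − K)·e^(−rT) = (10.0818 − 9.695) · e^(−0.0407·18/12)
= 0.3868 × 0.940776 = 0.364
Short position value = −(long value) = -$0.364

-$0.364 per MMBtu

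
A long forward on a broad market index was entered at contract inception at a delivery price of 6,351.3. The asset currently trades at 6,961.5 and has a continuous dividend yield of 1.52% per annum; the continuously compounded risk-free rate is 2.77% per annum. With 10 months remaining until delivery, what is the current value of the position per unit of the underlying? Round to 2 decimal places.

Current fair forward for the remaining 10 months: F = S·e^((r − q)·T), (r − q) = 0.0277 − 0.0152 = 0.0125
F = 6961.5 · e^(0.0125 × 10/12) = 6961.5 × 1.01047111 = 7034.3946
Value of long forward = (F − K)·e^(−rT) = (7034.3946 − 6351.3) · e^(−0.0277·10/12)
= 683.0946 × 0.97718105 = 667.51

667.51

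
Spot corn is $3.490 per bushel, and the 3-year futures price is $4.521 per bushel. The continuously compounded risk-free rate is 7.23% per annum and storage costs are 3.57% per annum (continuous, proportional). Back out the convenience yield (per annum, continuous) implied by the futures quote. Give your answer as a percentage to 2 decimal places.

2.17%

F = S·e^((r+u−y)T) ⇒ (r+u−y) = ln(F/S)/T
ln(4.521/3.490) = 0.258831; /T ⇒ 0.086277
y = r + u − ln(F/S)/T = 0.0723 + 0.0357 − 0.086277 = 0.021723
y = 2.17%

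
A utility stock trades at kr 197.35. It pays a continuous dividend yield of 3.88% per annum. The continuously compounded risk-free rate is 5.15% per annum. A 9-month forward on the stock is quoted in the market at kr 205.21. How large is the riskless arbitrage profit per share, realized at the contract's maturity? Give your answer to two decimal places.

kr 5.97 per share

Fair forward: F* = S·e^(carry·T), with carry = (r − q) = 0.0515 − 0.0388 = 0.0127
F* = 197.35 · e^(0.0127 × 9/12) = 197.35 · e^0.009525 = 197.35 × 1.009571 = kr 199.2388
Market kr 205.21 > fair kr 199.2388: forward overpriced → cash-and-carry (buy spot, short the forward).
At maturity, profit = |F_mkt − F*| = |205.21 − 199.2388| = kr 5.97 per share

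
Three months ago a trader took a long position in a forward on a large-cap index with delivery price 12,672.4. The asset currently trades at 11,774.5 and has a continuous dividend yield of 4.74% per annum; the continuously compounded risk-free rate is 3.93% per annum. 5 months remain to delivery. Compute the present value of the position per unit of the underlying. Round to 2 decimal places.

Current fair forward for the remaining 5 months: F = S·e^((r − q)·T), (r − q) = 0.0393 − 0.0474 = -0.0081
F = 11774.5 · e^(-0.0081 × 5/12) = 11774.5 × 0.99663069 = 11734.8281
Value of long forward = (F − K)·e^(−rT) = (11734.8281 − 12672.4) · e^(−0.0393·5/12)
= -937.5719 × 0.98375834 = -922.34

-922.34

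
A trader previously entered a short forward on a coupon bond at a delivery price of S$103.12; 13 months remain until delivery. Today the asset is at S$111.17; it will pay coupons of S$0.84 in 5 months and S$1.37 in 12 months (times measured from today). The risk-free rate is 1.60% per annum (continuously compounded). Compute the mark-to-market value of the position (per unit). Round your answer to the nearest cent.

PV(remaining coupons) I = 0.84·e^(−0.0160·5/12) + 1.37·e^(−0.0160·12/12) = 2.1827
Current forward F = (S − I)·e^(rT) = (111.17 − 2.1827)·e^(0.0160·13/12) = 108.9873 × 1.017484 = 110.8928
Value (long) = (F − K)·e^(−rT) = (110.8928 − 103.12) × 0.982816 = 7.6392
Short position value = −(long value) = -S$7.64

-S$7.64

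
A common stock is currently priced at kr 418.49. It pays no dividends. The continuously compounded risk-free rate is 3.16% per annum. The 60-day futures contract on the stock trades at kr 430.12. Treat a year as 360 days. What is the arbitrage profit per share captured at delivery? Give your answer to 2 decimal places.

Fair futures: F* = S·e^(carry·T), with carry = r = 0.0316
F* = 418.49 · e^(0.0316 × 60/360) = 418.49 · e^0.005267 = 418.49 × 1.005281 = kr 420.7000
Market kr 430.12 > fair kr 420.7000: forward overpriced → cash-and-carry (buy spot, short the forward).
At maturity, profit = |F_mkt − F*| = |430.12 − 420.7000| = kr 9.42 per share

kr 9.42 per share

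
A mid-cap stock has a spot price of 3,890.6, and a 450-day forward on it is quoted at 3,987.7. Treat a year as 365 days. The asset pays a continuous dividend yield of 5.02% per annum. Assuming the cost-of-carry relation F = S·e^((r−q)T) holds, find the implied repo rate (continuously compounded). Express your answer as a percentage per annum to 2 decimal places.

From F = S·e^((r−q)T): (r − q) = ln(F/S)/T
ln(3987.7/3890.6) = ln(1.024958) = 0.024652
(r − q) = 0.024652 / (450/365) = 0.019996
r = ln(F/S)/T + q = 0.019996 + 0.0502 = 0.070196
r = 7.02%

7.02%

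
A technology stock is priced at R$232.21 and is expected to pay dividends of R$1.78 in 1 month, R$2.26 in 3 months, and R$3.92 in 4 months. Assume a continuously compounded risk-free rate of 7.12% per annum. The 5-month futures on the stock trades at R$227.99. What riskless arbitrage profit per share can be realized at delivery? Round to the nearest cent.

R$3.16 per share

PV(dividends) I = 1.78·e^(−0.0712·1/12) + 2.26·e^(−0.0712·3/12) + 3.92·e^(−0.0712·4/12) = 7.8177
Fair futures F* = (S − I)·e^(rT) = (232.21 − 7.8177)·e^0.029667 = 224.3923 × 1.030111 = 231.1490
Market R$227.99 < fair 231.1490: forward underpriced → reverse cash-and-carry (short the stock, invest proceeds at r, pay the dividends, go long the forward).
Profit at T = |F_mkt − F*| = |227.99 − 231.1490| = R$3.16 per share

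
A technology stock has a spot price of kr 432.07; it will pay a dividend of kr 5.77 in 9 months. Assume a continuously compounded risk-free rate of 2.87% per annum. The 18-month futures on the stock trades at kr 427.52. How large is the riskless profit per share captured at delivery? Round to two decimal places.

PV(dividends) I = 5.77·e^(−0.0287·9/12) = 5.6471
Fair futures F* = (S − I)·e^(rT) = (432.07 − 5.6471)·e^0.043050 = 426.4229 × 1.043990 = 445.1812
Market kr 427.52 < fair 445.1812: forward underpriced → reverse cash-and-carry (short the stock, invest proceeds at r, pay the dividends, go long the forward).
Profit at T = |F_mkt − F*| = |427.52 − 445.1812| = kr 17.66 per share

kr 17.66 per share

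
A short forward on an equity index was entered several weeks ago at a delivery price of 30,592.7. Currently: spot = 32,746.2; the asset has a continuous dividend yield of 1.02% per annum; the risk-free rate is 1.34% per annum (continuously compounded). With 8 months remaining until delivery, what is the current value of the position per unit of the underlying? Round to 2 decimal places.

-2203.66

Current fair forward for the remaining 8 months: F = S·e^((r − q)·T), (r − q) = 0.0134 − 0.0102 = 0.0032
F = 32746.2 · e^(0.0032 × 8/12) = 32746.2 × 1.00213561 = 32816.1331
Value of long forward = (F − K)·e^(−rT) = (32816.1331 − 30592.7) · e^(−0.0134·8/12)
= 2223.4331 × 0.99110645 = 2203.66
Short position value = −(long value) = -2203.66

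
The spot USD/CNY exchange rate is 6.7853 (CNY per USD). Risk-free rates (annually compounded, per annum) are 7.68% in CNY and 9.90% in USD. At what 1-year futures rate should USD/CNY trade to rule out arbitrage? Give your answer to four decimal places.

6.6482

By covered interest parity, F = S · (1+r_CNY)^T / (1+r_USD)^T
= 6.7853 × 1.076800 / 1.099000 = 6.7853 × 0.979800
F = 6.6482 CNY per USD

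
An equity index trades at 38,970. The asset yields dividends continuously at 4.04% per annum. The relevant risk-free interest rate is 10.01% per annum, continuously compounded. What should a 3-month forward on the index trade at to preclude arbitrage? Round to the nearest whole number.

F = S·e^((r − q)T) = 38970 · e^((0.1001 − 0.0404) × 3/12)
= 38970 · e^0.014925 = 38970 × 1.015037
F = 39,556

39,556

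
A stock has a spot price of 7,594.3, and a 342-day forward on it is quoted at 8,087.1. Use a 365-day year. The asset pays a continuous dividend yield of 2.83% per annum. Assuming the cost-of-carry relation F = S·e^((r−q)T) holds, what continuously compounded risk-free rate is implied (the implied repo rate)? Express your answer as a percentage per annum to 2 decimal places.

9.54%

From F = S·e^((r−q)T): (r − q) = ln(F/S)/T
ln(8087.1/7594.3) = ln(1.064891) = 0.062872
(r − q) = 0.062872 / (342/365) = 0.067100
r = ln(F/S)/T + q = 0.067100 + 0.0283 = 0.095400
r = 9.54%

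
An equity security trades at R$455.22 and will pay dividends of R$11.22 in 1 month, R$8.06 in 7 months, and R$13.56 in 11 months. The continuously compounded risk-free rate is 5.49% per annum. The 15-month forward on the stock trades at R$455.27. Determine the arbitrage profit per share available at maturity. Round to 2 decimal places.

PV(dividends) I = 11.22·e^(−0.0549·1/12) + 8.06·e^(−0.0549·7/12) + 13.56·e^(−0.0549·11/12) = 31.8692
Fair forward F* = (S − I)·e^(rT) = (455.22 − 31.8692)·e^0.068625 = 423.3508 × 1.071034 = 453.4231
Market R$455.27 > fair 453.4231: forward overpriced → cash-and-carry (borrow at r, buy the stock and collect the dividends, short the forward).
Profit at T = |F_mkt − F*| = |455.27 − 453.4231| = R$1.85 per share

R$1.85 per share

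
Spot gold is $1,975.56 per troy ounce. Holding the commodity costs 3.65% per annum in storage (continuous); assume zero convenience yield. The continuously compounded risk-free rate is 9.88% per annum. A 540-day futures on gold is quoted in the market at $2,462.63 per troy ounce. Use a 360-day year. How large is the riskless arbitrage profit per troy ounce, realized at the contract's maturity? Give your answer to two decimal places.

Fair futures: F* = S·e^(carry·T), with carry = (r + u) = 0.0988 + 0.0365 = 0.1353
F* = 1975.56 · e^(0.1353 × 540/360) = 1975.56 · e^0.20295000 = 1975.56 × 1.22501122 = $2420.0832
Market $2462.63 > fair $2420.0832: forward overpriced → cash-and-carry (buy spot, short the forward).
At maturity, profit = |F_mkt − F*| = |2462.63 − 2420.0832| = $42.55 per troy ounce

$42.55 per troy ounce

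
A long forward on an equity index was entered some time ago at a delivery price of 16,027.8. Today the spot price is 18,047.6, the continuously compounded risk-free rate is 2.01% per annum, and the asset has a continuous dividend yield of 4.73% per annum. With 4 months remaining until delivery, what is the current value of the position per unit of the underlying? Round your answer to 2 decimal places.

1844.51

Current fair forward for the remaining 4 months: F = S·e^((r − q)·T), (r − q) = 0.0201 − 0.0473 = -0.0272
F = 18047.6 · e^(-0.0272 × 4/12) = 18047.6 × 0.99097431 = 17884.7080
Value of long forward = (F − K)·e^(−rT) = (17884.7080 − 16027.8) · e^(−0.0201·4/12)
= 1856.9080 × 0.99332239 = 1844.51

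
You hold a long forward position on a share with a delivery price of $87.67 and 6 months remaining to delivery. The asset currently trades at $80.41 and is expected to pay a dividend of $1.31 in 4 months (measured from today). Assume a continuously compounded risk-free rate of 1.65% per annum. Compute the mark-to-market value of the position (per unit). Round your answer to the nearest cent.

-$7.84

PV(remaining dividends) I = 1.31·e^(−0.0165·4/12) = 1.3028
Current forward F = (S − I)·e^(rT) = (80.41 − 1.3028)·e^(0.0165·6/12) = 79.1072 × 1.008284 = 79.7625
Value (long) = (F − K)·e^(−rT) = (79.7625 − 87.67) × 0.991784 = -7.8425
Value = -$7.84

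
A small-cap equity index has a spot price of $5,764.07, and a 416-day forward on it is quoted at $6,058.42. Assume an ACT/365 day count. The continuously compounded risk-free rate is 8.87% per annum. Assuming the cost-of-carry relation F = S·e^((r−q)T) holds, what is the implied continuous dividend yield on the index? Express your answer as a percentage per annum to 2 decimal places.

4.50%

From F = S·e^((r−q)T): (r − q) = ln(F/S)/T
ln(6058.42/5764.07) = ln(1.051066) = 0.049805
(r − q) = 0.049805 / (416/365) = 0.043699
q = r − ln(F/S)/T = 0.0887 − 0.043699 = 0.045001
q = 4.50%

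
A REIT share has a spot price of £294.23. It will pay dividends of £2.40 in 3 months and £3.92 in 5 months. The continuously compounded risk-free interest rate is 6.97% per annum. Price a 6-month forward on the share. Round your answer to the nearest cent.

£298.28

PV(dividends) I = 2.40·e^(−0.0697·3/12) + 3.92·e^(−0.0697·5/12)
I = 2.3585 + 3.8078 = 6.1663
F = (S − I)·e^(rT) = (294.23 − 6.1663) · e^(0.0697·6/12)
= 288.0637 · e^0.034850 = 288.0637 × 1.035464 = £298.28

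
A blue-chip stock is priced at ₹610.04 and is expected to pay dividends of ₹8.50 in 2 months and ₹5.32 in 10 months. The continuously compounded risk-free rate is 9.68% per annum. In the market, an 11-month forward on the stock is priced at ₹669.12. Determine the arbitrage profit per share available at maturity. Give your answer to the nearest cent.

₹16.98 per share

PV(dividends) I = 8.50·e^(−0.0968·2/12) + 5.32·e^(−0.0968·10/12) = 13.2717
Fair forward F* = (S − I)·e^(rT) = (610.04 − 13.2717)·e^0.088733 = 596.7683 × 1.092789 = 652.1418
Market ₹669.12 > fair 652.1418: forward overpriced → cash-and-carry (borrow at r, buy the stock and collect the dividends, short the forward).
Profit at T = |F_mkt − F*| = |669.12 − 652.1418| = ₹16.98 per share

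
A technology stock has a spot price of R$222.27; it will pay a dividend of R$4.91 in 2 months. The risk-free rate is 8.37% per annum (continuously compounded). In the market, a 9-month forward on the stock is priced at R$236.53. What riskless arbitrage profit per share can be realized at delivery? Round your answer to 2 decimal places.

R$5.02 per share

PV(dividends) I = 4.91·e^(−0.0837·2/12) = 4.8420
Fair forward F* = (S − I)·e^(rT) = (222.27 − 4.8420)·e^0.062775 = 217.4280 × 1.064787 = 231.5145
Market R$236.53 > fair 231.5145: forward overpriced → cash-and-carry (borrow at r, buy the stock and collect the dividends, short the forward).
Profit at T = |F_mkt − F*| = |236.53 − 231.5145| = R$5.02 per share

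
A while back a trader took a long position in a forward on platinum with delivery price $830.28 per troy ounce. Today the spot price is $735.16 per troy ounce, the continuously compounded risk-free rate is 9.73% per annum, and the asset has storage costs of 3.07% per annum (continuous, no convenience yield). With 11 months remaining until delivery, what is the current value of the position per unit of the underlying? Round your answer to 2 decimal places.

-$3.29 per troy ounce

Current fair forward for the remaining 11 months: F = S·e^((r + u)·T), (r + u) = 0.0973 + 0.0307 = 0.1280
F = 735.16 · e^(0.1280 × 11/12) = 735.16 × 1.124494 = 826.6830
Value of long forward = (F − K)·e^(−rT) = (826.6830 − 830.28) · e^(−0.0973·11/12)
= -3.5970 × 0.914670 = -3.29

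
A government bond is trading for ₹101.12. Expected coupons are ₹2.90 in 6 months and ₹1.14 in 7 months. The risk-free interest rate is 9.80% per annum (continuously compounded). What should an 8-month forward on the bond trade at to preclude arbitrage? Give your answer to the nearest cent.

₹103.85

PV(coupons) I = 2.90·e^(−0.0980·6/12) + 1.14·e^(−0.0980·7/12)
I = 2.7613 + 1.0767 = 3.8380
F = (S − I)·e^(rT) = (101.12 − 3.8380) · e^(0.0980·8/12)
= 97.2820 · e^0.065333 = 97.2820 × 1.067514 = ₹103.85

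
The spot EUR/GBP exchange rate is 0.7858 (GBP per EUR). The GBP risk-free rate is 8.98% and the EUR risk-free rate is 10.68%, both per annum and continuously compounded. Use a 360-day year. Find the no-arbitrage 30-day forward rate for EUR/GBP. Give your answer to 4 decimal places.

0.7847

F = S·e^((r_GBP − r_EUR)T) = 0.7858 · e^((0.0898 − 0.1068) × 30/360)
= 0.7858 · e^-0.001417 = 0.7858 × 0.998584
F = 0.7847 GBP per EUR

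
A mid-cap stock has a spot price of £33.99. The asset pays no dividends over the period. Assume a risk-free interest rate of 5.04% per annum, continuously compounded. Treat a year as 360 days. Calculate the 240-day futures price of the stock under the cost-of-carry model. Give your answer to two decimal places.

F = S·e^(rT) = 33.99 · e^(0.0504 × 240/360)
= 33.99 · e^0.033600 = 33.99 × 1.034171
F = £35.15

£35.15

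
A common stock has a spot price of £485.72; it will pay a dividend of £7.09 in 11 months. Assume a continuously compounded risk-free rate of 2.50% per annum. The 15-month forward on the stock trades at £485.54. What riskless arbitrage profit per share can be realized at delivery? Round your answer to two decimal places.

£8.45 per share

PV(dividends) I = 7.09·e^(−0.0250·11/12) = 6.9294
Fair forward F* = (S − I)·e^(rT) = (485.72 − 6.9294)·e^0.031250 = 478.7906 × 1.031743 = 493.9889
Market £485.54 < fair 493.9889: forward underpriced → reverse cash-and-carry (short the stock, invest proceeds at r, pay the dividends, go long the forward).
Profit at T = |F_mkt − F*| = |485.54 − 493.9889| = £8.45 per share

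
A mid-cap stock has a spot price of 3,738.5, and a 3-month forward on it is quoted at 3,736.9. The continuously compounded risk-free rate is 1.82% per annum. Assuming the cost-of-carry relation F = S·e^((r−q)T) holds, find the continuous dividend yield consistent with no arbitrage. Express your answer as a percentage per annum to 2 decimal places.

1.99%

From F = S·e^((r−q)T): (r − q) = ln(F/S)/T
ln(3736.9/3738.5) = ln(0.999572) = -0.000428
(r − q) = -0.000428 / (3/12) = -0.001712
q = r − ln(F/S)/T = 0.0182 + 0.001712 = 0.019912
q = 1.99%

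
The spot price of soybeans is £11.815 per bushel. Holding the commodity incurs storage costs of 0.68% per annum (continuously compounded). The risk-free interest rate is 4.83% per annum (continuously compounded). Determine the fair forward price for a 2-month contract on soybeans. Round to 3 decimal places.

Net carry = r + u − y = 0.0483 + 0.0068 − 0.0000 = 0.0551
F = S·e^((r+u−y)T) = 11.815 · e^(0.0551 × 2/12) = 11.815 · e^0.009183
= 11.815 × 1.009225 = £11.924 per bushel

£11.924 per bushel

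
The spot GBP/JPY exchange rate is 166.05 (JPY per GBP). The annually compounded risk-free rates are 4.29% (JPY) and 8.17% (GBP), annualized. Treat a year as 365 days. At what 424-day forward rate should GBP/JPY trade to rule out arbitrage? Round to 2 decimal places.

159.15

By covered interest parity, F = S · (1+r_JPY)^T / (1+r_GBP)^T
= 166.05 × 1.050005 / 1.095519 = 166.05 × 0.958454
F = 159.15 JPY per GBP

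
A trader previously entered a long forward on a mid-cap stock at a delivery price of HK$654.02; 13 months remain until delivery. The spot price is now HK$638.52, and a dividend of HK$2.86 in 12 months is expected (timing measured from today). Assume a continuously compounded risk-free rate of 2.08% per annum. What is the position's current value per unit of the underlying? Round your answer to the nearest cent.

-HK$3.73

PV(remaining dividends) I = 2.86·e^(−0.0208·12/12) = 2.8011
Current forward F = (S − I)·e^(rT) = (638.52 − 2.8011)·e^(0.0208·13/12) = 635.7189 × 1.022789 = 650.2063
Value (long) = (F − K)·e^(−rT) = (650.2063 − 654.02) × 0.977719 = -3.7287
Value = -HK$3.73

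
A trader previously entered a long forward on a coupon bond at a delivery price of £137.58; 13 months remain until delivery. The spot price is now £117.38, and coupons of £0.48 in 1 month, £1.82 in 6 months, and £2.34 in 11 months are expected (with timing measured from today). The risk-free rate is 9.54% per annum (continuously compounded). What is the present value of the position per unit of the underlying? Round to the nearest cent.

-£11.05

PV(remaining coupons) I = 0.48·e^(−0.0954·1/12) + 1.82·e^(−0.0954·6/12) + 2.34·e^(−0.0954·11/12) = 4.3555
Current forward F = (S − I)·e^(rT) = (117.38 − 4.3555)·e^(0.0954·13/12) = 113.0245 × 1.108879 = 125.3305
Value (long) = (F − K)·e^(−rT) = (125.3305 − 137.58) × 0.901811 = -11.0467
Value = -£11.05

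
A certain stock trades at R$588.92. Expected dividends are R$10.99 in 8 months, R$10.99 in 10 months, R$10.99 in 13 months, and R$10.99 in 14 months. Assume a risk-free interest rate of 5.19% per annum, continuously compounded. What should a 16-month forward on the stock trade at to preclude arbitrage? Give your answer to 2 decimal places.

R$586.24

PV(dividends) I = 10.99·e^(−0.0519·8/12) + 10.99·e^(−0.0519·10/12) + 10.99·e^(−0.0519·13/12) + 10.99·e^(−0.0519·14/12)
I = 10.6162 + 10.5248 + 10.3891 + 10.3443 = 41.8744
F = (S − I)·e^(rT) = (588.92 − 41.8744) · e^(0.0519·16/12)
= 547.0456 · e^0.069200 = 547.0456 × 1.071651 = R$586.24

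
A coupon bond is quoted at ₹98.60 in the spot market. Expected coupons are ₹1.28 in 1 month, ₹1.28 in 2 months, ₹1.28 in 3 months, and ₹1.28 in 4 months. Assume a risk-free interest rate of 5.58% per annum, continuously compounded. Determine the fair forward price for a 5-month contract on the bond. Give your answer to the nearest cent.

PV(coupons) I = 1.28·e^(−0.0558·1/12) + 1.28·e^(−0.0558·2/12) + 1.28·e^(−0.0558·3/12) + 1.28·e^(−0.0558·4/12)
I = 1.2741 + 1.2682 + 1.2623 + 1.2564 = 5.0610
F = (S − I)·e^(rT) = (98.60 − 5.0610) · e^(0.0558·5/12)
= 93.5390 · e^0.023250 = 93.5390 × 1.023522 = ₹95.74

₹95.74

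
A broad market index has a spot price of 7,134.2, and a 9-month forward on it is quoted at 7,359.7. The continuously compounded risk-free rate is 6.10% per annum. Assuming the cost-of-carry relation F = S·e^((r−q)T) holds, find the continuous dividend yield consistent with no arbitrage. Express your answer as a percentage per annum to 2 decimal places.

From F = S·e^((r−q)T): (r − q) = ln(F/S)/T
ln(7359.7/7134.2) = ln(1.031608) = 0.031119
(r − q) = 0.031119 / (9/12) = 0.041492
q = r − ln(F/S)/T = 0.0610 − 0.041492 = 0.019508
q = 1.95%

1.95%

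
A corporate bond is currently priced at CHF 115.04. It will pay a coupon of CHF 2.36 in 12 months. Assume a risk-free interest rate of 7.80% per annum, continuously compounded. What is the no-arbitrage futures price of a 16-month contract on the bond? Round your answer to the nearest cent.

PV(coupons) I = 2.36·e^(−0.0780·12/12)
I = 2.1829
F = (S − I)·e^(rT) = (115.04 − 2.1829) · e^(0.0780·16/12)
= 112.8571 · e^0.104000 = 112.8571 × 1.109600 = CHF 125.23

CHF 125.23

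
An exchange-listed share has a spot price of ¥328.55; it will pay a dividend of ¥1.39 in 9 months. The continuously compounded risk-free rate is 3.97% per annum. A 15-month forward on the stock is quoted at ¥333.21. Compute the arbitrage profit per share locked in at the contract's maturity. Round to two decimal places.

PV(dividends) I = 1.39·e^(−0.0397·9/12) = 1.3492
Fair forward F* = (S − I)·e^(rT) = (328.55 − 1.3492)·e^0.049625 = 327.2008 × 1.050877 = 343.8478
Market ¥333.21 < fair 343.8478: forward underpriced → reverse cash-and-carry (short the stock, invest proceeds at r, pay the dividends, go long the forward).
Profit at T = |F_mkt − F*| = |333.21 − 343.8478| = ¥10.64 per share

¥10.64 per share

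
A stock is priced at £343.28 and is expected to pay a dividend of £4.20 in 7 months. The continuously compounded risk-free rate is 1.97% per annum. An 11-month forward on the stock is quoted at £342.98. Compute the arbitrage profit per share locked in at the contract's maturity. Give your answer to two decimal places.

£2.33 per share

PV(dividends) I = 4.20·e^(−0.0197·7/12) = 4.1520
Fair forward F* = (S − I)·e^(rT) = (343.28 − 4.1520)·e^0.018058 = 339.1280 × 1.018222 = 345.3076
Market £342.98 < fair 345.3076: forward underpriced → reverse cash-and-carry (short the stock, invest proceeds at r, pay the dividends, go long the forward).
Profit at T = |F_mkt − F*| = |342.98 − 345.3076| = £2.33 per share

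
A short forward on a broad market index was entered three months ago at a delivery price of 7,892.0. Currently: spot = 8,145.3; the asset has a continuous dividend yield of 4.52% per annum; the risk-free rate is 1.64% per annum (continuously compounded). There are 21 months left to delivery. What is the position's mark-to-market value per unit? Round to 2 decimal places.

142.89

Current fair forward for the remaining 21 months: F = S·e^((r − q)·T), (r − q) = 0.0164 − 0.0452 = -0.0288
F = 8145.3 · e^(-0.0288 × 21/12) = 8145.3 × 0.95084901 = 7744.9504
Value of long forward = (F − K)·e^(−rT) = (7744.9504 − 7892.0) · e^(−0.0164·21/12)
= -147.0496 × 0.97170793 = -142.89
Short position value = −(long value) = 142.89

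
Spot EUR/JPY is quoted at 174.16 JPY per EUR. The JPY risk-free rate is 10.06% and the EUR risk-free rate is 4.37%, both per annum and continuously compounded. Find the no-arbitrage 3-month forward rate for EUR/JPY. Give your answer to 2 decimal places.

176.66

F = S·e^((r_JPY − r_EUR)T) = 174.16 · e^((0.1006 − 0.0437) × 3/12)
= 174.16 · e^0.014225 = 174.16 × 1.014327
F = 176.66 JPY per EUR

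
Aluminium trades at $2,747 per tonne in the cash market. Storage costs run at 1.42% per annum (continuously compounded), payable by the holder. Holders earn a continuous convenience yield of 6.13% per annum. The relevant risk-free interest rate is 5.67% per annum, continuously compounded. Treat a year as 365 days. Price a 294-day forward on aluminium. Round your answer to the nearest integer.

Net carry = r + u − y = 0.0567 + 0.0142 − 0.0613 = 0.0096
F = S·e^((r+u−y)T) = 2747 · e^(0.0096 × 294/365) = 2747 · e^0.007733
= 2747 × 1.007763 = $2,768 per tonne

$2,768 per tonne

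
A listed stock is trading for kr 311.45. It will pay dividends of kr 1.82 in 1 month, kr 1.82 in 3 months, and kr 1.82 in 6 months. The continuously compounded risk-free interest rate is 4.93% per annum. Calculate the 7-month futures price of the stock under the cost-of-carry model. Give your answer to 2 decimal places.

kr 314.99

PV(dividends) I = 1.82·e^(−0.0493·1/12) + 1.82·e^(−0.0493·3/12) + 1.82·e^(−0.0493·6/12)
I = 1.8125 + 1.7977 + 1.7757 = 5.3859
F = (S − I)·e^(rT) = (311.45 − 5.3859) · e^(0.0493·7/12)
= 306.0641 · e^0.028758 = 306.0641 × 1.029176 = kr 314.99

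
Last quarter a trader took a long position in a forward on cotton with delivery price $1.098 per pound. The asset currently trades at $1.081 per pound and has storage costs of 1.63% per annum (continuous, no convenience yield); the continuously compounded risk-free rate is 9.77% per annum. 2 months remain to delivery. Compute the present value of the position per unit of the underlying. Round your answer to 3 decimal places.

$0.004 per pound

Current fair forward for the remaining 2 months: F = S·e^((r + u)·T), (r + u) = 0.0977 + 0.0163 = 0.1140
F = 1.081 · e^(0.1140 × 2/12) = 1.081 × 1.019182 = 1.1017
Value of long forward = (F − K)·e^(−rT) = (1.1017 − 1.098) · e^(−0.0977·2/12)
= 0.0037 × 0.983849 = 0.004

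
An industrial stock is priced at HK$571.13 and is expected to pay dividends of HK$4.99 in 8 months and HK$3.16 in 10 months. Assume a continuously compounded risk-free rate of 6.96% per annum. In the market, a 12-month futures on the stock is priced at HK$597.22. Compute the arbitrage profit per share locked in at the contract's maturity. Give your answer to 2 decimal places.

PV(dividends) I = 4.99·e^(−0.0696·8/12) + 3.16·e^(−0.0696·10/12) = 7.7457
Fair futures F* = (S − I)·e^(rT) = (571.13 − 7.7457)·e^0.069600 = 563.3843 × 1.072079 = 603.9925
Market HK$597.22 < fair 603.9925: forward underpriced → reverse cash-and-carry (short the stock, invest proceeds at r, pay the dividends, go long the forward).
Profit at T = |F_mkt − F*| = |597.22 − 603.9925| = HK$6.77 per share

HK$6.77 per share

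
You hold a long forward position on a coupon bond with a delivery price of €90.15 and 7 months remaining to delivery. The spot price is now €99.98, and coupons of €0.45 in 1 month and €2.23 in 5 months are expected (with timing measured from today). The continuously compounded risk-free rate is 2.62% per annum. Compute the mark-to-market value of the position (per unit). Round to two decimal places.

PV(remaining coupons) I = 0.45·e^(−0.0262·1/12) + 2.23·e^(−0.0262·5/12) = 2.6548
Current forward F = (S − I)·e^(rT) = (99.98 − 2.6548)·e^(0.0262·7/12) = 97.3252 × 1.015401 = 98.8241
Value (long) = (F − K)·e^(−rT) = (98.8241 − 90.15) × 0.984833 = 8.5425
Value = €8.54

€8.54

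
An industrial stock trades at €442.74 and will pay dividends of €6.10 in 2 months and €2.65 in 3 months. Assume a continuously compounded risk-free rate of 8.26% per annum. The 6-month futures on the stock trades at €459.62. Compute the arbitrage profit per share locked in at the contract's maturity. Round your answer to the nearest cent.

€7.19 per share

PV(dividends) I = 6.10·e^(−0.0826·2/12) + 2.65·e^(−0.0826·3/12) = 8.6124
Fair futures F* = (S − I)·e^(rT) = (442.74 − 8.6124)·e^0.041300 = 434.1276 × 1.042165 = 452.4326
Market €459.62 > fair 452.4326: forward overpriced → cash-and-carry (borrow at r, buy the stock and collect the dividends, short the forward).
Profit at T = |F_mkt − F*| = |459.62 − 452.4326| = €7.19 per share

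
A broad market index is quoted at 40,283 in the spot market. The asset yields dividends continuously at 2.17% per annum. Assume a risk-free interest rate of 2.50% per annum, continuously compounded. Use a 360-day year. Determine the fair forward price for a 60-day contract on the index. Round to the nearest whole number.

40,305

F = S·e^((r − q)T) = 40283 · e^((0.0250 − 0.0217) × 60/360)
= 40283 · e^0.000550 = 40283 × 1.000550
F = 40,305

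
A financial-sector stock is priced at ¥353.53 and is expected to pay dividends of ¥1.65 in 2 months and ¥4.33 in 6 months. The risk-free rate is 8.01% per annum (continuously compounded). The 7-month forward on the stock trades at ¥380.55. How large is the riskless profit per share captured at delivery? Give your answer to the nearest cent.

¥16.17 per share

PV(dividends) I = 1.65·e^(−0.0801·2/12) + 4.33·e^(−0.0801·6/12) = 5.7881
Fair forward F* = (S − I)·e^(rT) = (353.53 − 5.7881)·e^0.046725 = 347.7419 × 1.047834 = 364.3758
Market ¥380.55 > fair 364.3758: forward overpriced → cash-and-carry (borrow at r, buy the stock and collect the dividends, short the forward).
Profit at T = |F_mkt − F*| = |380.55 − 364.3758| = ¥16.17 per share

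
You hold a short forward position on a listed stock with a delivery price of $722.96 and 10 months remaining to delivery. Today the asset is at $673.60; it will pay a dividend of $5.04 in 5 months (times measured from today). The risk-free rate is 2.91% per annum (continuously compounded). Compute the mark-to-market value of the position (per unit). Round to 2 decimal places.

$37.02

PV(remaining dividends) I = 5.04·e^(−0.0291·5/12) = 4.9793
Current forward F = (S − I)·e^(rT) = (673.60 − 4.9793)·e^(0.0291·10/12) = 668.6207 × 1.024546 = 685.0327
Value (long) = (F − K)·e^(−rT) = (685.0327 − 722.96) × 0.976042 = -37.0186
Short position value = −(long value) = $37.02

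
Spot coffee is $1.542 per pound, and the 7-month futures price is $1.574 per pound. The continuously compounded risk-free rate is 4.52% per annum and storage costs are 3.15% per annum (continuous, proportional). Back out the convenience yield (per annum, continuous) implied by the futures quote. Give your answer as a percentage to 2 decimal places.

F = S·e^((r+u−y)T) ⇒ (r+u−y) = ln(F/S)/T
ln(1.574/1.542) = 0.020540; /T ⇒ 0.035211
y = r + u − ln(F/S)/T = 0.0452 + 0.0315 − 0.035211 = 0.041489
y = 4.15%

4.15%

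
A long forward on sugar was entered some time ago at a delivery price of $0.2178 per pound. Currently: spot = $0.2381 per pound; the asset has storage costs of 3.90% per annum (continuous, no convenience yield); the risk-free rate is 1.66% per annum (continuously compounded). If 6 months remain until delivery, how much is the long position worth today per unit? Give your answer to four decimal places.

Current fair forward for the remaining 6 months: F = S·e^((r + u)·T), (r + u) = 0.0166 + 0.0390 = 0.0556
F = 0.2381 · e^(0.0556 × 6/12) = 0.2381 × 1.028190 = 0.2448
Value of long forward = (F − K)·e^(−rT) = (0.2448 − 0.2178) · e^(−0.0166·6/12)
= 0.0270 × 0.991734 = 0.0268

$0.0268 per pound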